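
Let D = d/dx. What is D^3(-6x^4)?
- 144 x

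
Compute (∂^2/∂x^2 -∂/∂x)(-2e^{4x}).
- 24 e^{4 x}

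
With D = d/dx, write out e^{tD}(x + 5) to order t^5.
t + x + 5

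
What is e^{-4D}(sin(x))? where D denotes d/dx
\sin{\left(x - 4 \right)}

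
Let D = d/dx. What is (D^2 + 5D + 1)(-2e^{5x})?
- 102 e^{5 x}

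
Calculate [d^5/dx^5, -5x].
-25\frac{d^{4}}{dx^{4}}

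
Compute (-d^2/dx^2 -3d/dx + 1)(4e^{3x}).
- 68 e^{3 x}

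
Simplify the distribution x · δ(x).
0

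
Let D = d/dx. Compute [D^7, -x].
-7D^{6}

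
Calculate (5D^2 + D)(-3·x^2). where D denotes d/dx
- 6 x - 30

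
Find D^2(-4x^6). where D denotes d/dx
- 120 x^{4}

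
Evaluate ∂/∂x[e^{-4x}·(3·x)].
3 \left(1 - 4 x\right) e^{- 4 x}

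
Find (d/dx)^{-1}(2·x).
x^{2}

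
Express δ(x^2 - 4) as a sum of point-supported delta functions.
\frac{\delta(x + 2) + \delta(x - 2)}{4}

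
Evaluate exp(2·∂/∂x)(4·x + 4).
4 x + 12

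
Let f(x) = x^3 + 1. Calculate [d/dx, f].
3 x^{2}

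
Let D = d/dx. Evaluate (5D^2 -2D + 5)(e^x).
8 e^{x}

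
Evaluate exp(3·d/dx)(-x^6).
- x^{6} - 18 x^{5} - 135 x^{4} - 540 x^{3} - 1215 x^{2} - 1458 x - 729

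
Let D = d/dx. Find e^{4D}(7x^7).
7 x^{7} + 196 x^{6} + 2352 x^{5} + 15680 x^{4} + 62720 x^{3} + 150528 x^{2} + 200704 x + 114688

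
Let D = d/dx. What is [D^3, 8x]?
24D^{2}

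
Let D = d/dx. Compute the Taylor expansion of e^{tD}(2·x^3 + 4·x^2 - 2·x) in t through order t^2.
2 t^{2} \left(3 x + 2\right) + 2 t \left(3 x^{2} + 4 x - 1\right) + 2 x^{3} + 4 x^{2} - 2 x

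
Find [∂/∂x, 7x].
7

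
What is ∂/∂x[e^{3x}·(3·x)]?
\left(9 x + 3\right) e^{3 x}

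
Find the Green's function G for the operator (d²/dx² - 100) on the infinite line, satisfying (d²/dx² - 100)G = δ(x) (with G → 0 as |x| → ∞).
-\frac{e^{-10|x|}}{20}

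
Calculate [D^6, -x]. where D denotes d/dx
-6D^{5}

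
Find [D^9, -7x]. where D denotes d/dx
-63D^{8}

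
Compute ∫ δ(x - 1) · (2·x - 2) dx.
0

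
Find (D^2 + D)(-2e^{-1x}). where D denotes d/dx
0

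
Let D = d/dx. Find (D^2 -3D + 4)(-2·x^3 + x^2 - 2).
- 8 x^{3} + 22 x^{2} - 18 x - 6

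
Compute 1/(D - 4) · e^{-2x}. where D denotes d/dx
- \frac{e^{- 2 x}}{6}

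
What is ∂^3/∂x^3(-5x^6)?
- 600 x^{3}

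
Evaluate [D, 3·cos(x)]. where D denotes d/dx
- 3 \sin{\left(x \right)}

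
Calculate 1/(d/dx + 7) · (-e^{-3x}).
- \frac{e^{- 3 x}}{4}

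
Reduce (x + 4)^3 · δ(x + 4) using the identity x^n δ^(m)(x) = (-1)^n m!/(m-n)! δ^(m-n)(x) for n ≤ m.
0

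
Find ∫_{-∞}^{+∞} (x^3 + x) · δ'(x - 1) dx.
-4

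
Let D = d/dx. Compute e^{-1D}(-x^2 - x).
x \left(1 - x\right)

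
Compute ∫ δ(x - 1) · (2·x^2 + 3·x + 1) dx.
6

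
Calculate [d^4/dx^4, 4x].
16\frac{d^{3}}{dx^{3}}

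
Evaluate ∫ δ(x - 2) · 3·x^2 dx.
12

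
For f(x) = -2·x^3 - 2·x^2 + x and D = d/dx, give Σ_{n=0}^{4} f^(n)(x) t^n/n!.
- 2 t^{3} - t^{2} \left(6 x + 2\right) - t \left(6 x^{2} + 4 x - 1\right) - 2 x^{3} - 2 x^{2} + x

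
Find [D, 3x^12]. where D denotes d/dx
36 x^{11}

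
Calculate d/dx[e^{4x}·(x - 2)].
\left(4 x - 7\right) e^{4 x}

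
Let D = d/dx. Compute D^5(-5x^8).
- 33600 x^{3}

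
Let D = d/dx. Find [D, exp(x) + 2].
e^{x}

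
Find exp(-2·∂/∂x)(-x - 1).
1 - x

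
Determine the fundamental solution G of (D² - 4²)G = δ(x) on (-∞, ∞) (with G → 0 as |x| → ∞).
-\frac{e^{-4|x|}}{8}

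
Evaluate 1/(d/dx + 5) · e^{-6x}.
- e^{- 6 x}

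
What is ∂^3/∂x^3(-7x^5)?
- 420 x^{2}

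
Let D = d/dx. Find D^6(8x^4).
0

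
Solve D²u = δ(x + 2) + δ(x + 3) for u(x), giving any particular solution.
\frac{|x + 2|}{2} + \frac{|x + 3|}{2}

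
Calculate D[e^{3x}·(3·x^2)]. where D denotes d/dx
3 x \left(3 x + 2\right) e^{3 x}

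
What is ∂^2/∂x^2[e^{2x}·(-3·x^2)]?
\left(- 12 x^{2} - 24 x - 6\right) e^{2 x}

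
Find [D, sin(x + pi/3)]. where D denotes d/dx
\cos{\left(x + \frac{\pi}{3} \right)}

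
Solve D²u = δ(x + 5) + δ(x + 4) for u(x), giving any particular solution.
\frac{|x + 5|}{2} + \frac{|x + 4|}{2}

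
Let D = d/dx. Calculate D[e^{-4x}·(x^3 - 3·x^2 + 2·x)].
\left(- 4 x^{3} + 15 x^{2} - 14 x + 2\right) e^{- 4 x}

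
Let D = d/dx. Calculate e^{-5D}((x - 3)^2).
x^{2} - 16 x + 64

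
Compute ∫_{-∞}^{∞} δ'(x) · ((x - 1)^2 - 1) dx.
2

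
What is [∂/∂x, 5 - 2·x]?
-2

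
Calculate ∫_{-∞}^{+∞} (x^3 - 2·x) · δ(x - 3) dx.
21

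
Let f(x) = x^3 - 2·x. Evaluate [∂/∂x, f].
3 x^{2} - 2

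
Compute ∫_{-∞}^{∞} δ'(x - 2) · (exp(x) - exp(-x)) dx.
- 2 \cosh{\left(2 \right)}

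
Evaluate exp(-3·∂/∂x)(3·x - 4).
3 x - 13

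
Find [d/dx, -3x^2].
- 6 x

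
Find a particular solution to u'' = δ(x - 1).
\frac{|x - 1|}{2}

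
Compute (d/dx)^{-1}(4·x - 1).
2 x^{2} - x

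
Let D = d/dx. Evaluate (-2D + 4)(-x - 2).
- 4 x - 6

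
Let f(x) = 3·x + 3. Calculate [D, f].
3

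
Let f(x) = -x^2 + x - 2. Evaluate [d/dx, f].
1 - 2 x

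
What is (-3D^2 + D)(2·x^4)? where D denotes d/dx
8 x^{2} \left(x - 9\right)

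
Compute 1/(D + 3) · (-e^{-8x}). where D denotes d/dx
\frac{e^{- 8 x}}{5}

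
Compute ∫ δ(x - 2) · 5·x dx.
10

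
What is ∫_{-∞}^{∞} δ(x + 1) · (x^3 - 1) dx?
-2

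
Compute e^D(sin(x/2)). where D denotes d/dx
\sin{\left(\frac{x}{2} + \frac{1}{2} \right)}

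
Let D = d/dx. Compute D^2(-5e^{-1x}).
- 5 e^{- x}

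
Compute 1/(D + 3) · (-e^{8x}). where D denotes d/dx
- \frac{e^{8 x}}{11}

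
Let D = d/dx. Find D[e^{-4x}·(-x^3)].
x^{2} \left(4 x - 3\right) e^{- 4 x}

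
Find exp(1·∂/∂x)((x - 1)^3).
x^{3}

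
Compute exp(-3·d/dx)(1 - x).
4 - x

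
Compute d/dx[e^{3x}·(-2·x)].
\left(- 6 x - 2\right) e^{3 x}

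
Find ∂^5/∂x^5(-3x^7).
- 7560 x^{2}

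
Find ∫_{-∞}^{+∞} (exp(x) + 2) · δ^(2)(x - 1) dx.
e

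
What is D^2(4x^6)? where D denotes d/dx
120 x^{4}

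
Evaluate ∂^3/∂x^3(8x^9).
4032 x^{6}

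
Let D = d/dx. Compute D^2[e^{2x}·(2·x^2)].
\left(8 x^{2} + 16 x + 4\right) e^{2 x}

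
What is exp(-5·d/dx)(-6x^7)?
- 6 x^{7} + 210 x^{6} - 3150 x^{5} + 26250 x^{4} - 131250 x^{3} + 393750 x^{2} - 656250 x + 468750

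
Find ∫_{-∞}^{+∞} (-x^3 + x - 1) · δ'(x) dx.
-1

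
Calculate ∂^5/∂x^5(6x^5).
720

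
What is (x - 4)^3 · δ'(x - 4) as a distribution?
0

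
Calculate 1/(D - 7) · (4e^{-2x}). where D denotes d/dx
- \frac{4 e^{- 2 x}}{9}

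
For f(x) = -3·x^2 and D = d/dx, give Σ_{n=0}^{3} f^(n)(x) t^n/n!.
- 3 t^{2} - 6 t x - 3 x^{2}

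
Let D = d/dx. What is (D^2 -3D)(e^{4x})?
4 e^{4 x}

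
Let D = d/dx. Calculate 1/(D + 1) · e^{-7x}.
- \frac{e^{- 7 x}}{6}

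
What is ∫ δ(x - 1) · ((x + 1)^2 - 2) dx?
2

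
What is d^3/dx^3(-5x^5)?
- 300 x^{2}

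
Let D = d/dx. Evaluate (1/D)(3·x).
\frac{3 x^{2}}{2}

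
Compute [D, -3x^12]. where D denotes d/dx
- 36 x^{11}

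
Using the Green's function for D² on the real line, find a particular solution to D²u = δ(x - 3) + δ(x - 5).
\frac{|x - 3|}{2} + \frac{|x - 5|}{2}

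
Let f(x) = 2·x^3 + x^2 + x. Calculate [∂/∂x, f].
6 x^{2} + 2 x + 1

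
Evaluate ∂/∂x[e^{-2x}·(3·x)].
3 \left(1 - 2 x\right) e^{- 2 x}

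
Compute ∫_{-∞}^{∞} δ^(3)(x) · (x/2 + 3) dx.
0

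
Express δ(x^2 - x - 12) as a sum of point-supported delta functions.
\frac{\delta(x - 4) + \delta(x + 3)}{7}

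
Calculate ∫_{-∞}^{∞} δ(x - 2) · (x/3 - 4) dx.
- \frac{10}{3}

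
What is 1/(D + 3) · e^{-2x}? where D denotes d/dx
e^{- 2 x}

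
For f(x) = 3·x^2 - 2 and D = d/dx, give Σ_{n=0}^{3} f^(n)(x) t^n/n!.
3 t^{2} + 6 t x + 3 x^{2} - 2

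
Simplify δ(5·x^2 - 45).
\frac{\delta(x - 3) + \delta(x + 3)}{30}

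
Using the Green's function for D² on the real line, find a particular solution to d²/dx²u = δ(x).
\frac{|x|}{2}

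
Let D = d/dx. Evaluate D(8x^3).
24 x^{2}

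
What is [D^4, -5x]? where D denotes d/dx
-20D^{3}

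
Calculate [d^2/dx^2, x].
2\frac{d}{dx}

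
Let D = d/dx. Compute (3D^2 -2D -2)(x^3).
2 x \left(- x^{2} - 3 x + 9\right)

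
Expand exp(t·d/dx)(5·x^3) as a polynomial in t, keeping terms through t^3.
5 t^{3} + 15 t^{2} x + 15 t x^{2} + 5 x^{3}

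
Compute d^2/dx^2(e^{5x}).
25 e^{5 x}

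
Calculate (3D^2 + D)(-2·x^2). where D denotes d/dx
- 4 x - 12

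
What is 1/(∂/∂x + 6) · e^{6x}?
\frac{e^{6 x}}{12}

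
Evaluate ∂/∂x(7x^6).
42 x^{5}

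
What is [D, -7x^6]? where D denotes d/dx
- 42 x^{5}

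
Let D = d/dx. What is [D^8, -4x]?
-32D^{7}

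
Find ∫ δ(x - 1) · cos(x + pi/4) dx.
\cos{\left(\frac{\pi}{4} + 1 \right)}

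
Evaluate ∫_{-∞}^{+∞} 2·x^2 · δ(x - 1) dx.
2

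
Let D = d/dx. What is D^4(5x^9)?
15120 x^{5}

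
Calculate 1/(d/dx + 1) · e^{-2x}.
- e^{- 2 x}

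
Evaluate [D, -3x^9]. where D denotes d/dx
- 27 x^{8}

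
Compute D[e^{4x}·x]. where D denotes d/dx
\left(4 x + 1\right) e^{4 x}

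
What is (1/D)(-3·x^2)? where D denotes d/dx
- x^{3}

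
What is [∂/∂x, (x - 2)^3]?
3 \left(x - 2\right)^{2}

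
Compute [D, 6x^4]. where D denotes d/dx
24 x^{3}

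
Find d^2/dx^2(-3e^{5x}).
- 75 e^{5 x}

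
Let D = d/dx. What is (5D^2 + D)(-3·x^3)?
9 x \left(- x - 10\right)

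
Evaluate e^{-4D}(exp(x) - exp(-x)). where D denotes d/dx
- e^{4 - x} + e^{x - 4}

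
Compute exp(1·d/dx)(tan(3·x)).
\tan{\left(3 x + 3 \right)}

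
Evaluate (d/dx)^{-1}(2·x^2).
\frac{2 x^{3}}{3}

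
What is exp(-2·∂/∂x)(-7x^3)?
- 7 x^{3} + 42 x^{2} - 84 x + 56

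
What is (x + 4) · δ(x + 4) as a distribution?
0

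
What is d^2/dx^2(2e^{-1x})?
2 e^{- x}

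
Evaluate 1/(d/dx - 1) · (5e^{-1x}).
- \frac{5 e^{- x}}{2}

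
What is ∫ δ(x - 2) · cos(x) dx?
\cos{\left(2 \right)}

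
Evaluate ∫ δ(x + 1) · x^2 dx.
1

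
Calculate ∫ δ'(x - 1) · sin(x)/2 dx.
- \frac{\cos{\left(1 \right)}}{2}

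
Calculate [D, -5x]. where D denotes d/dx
-5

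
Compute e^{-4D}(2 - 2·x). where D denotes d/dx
10 - 2 x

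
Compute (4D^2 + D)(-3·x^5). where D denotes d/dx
15 x^{3} \left(- x - 16\right)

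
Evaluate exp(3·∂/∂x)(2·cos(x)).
2 \cos{\left(x + 3 \right)}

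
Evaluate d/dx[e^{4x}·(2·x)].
\left(8 x + 2\right) e^{4 x}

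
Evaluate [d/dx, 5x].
5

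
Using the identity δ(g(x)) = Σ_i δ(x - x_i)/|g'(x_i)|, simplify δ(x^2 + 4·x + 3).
\frac{\delta(x + 3) + \delta(x + 1)}{2}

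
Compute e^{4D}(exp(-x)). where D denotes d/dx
e^{- x - 4}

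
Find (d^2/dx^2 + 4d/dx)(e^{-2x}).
- 4 e^{- 2 x}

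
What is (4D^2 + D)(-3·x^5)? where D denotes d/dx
15 x^{3} \left(- x - 16\right)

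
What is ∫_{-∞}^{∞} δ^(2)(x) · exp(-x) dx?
1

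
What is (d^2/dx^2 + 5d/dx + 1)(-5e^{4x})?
- 185 e^{4 x}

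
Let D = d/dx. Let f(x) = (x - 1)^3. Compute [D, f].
3 \left(x - 1\right)^{2}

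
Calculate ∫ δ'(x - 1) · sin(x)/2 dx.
- \frac{\cos{\left(1 \right)}}{2}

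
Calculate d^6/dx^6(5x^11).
1663200 x^{5}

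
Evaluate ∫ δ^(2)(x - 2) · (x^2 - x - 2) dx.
2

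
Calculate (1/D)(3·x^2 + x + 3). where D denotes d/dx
x^{3} + \frac{x^{2}}{2} + 3 x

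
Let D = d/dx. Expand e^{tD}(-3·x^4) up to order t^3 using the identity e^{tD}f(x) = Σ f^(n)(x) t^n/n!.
3 x \left(- 4 t^{3} - 6 t^{2} x - 4 t x^{2} - x^{3}\right)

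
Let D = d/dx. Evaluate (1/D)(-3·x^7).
- \frac{3 x^{8}}{8}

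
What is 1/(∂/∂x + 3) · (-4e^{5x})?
- \frac{e^{5 x}}{2}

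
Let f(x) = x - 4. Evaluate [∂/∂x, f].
1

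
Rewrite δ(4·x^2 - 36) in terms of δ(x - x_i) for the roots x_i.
\frac{\delta(x - 3) + \delta(x + 3)}{24}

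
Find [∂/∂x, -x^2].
- 2 x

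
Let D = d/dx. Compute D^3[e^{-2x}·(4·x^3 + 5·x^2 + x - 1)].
8 \left(- 4 x^{3} + 13 x^{2} - 4 x - 2\right) e^{- 2 x}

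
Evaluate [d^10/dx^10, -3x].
-30\frac{d^{9}}{dx^{9}}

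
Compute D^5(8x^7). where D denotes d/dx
20160 x^{2}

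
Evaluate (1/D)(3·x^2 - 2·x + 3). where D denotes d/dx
x^{3} - x^{2} + 3 x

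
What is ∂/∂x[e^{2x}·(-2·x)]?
\left(- 4 x - 2\right) e^{2 x}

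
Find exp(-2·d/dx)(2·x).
2 x - 4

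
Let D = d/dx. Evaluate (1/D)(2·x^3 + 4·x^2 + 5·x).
\frac{x^{4}}{2} + \frac{4 x^{3}}{3} + \frac{5 x^{2}}{2}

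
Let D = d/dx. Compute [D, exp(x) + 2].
e^{x}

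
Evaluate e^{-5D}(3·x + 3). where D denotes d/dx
3 x - 12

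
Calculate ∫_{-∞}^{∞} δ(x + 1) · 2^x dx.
\frac{1}{2}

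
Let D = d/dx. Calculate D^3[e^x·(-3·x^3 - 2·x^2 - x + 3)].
\left(- 3 x^{3} - 29 x^{2} - 67 x - 30\right) e^{x}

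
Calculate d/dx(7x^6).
42 x^{5}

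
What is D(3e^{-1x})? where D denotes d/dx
- 3 e^{- x}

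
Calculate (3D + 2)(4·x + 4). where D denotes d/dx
8 x + 20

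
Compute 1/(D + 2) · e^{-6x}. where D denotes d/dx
- \frac{e^{- 6 x}}{4}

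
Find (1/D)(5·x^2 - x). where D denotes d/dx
\frac{5 x^{3}}{3} - \frac{x^{2}}{2}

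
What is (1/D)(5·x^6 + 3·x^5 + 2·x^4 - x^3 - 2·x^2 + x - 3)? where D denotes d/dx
\frac{5 x^{7}}{7} + \frac{x^{6}}{2} + \frac{2 x^{5}}{5} - \frac{x^{4}}{4} - \frac{2 x^{3}}{3} + \frac{x^{2}}{2} - 3 x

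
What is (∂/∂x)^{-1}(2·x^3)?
\frac{x^{4}}{2}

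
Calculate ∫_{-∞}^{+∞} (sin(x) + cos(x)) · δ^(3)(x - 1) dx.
- \sin{\left(1 \right)} + \cos{\left(1 \right)}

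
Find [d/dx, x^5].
5 x^{4}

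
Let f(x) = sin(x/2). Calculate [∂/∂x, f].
\frac{\cos{\left(\frac{x}{2} \right)}}{2}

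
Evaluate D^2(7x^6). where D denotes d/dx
210 x^{4}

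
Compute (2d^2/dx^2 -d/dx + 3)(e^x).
4 e^{x}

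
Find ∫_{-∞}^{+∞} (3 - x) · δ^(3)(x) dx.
0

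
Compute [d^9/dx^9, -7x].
-63\frac{d^{8}}{dx^{8}}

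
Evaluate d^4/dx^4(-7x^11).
- 55440 x^{7}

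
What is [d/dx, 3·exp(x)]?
3 e^{x}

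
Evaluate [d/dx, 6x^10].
60 x^{9}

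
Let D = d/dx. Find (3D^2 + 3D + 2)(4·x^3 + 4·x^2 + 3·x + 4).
8 x^{3} + 44 x^{2} + 102 x + 41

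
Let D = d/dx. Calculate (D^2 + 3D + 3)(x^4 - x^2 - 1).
3 x^{4} + 12 x^{3} + 9 x^{2} - 6 x - 5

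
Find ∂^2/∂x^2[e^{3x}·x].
\left(9 x + 6\right) e^{3 x}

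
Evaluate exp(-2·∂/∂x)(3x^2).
3 x^{2} - 12 x + 12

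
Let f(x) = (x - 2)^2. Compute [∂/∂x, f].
2 x - 4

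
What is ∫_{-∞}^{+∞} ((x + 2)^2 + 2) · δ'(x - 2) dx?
-8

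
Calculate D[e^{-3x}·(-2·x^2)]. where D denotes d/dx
2 x \left(3 x - 2\right) e^{- 3 x}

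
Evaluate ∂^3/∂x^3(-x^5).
- 60 x^{2}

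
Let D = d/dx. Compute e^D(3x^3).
3 x^{3} + 9 x^{2} + 9 x + 3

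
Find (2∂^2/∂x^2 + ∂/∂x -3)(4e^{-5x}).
168 e^{- 5 x}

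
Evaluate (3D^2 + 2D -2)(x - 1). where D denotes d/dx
4 - 2 x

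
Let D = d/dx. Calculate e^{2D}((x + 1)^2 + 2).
x^{2} + 6 x + 11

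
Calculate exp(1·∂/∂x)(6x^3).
6 x^{3} + 18 x^{2} + 18 x + 6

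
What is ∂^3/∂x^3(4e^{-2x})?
- 32 e^{- 2 x}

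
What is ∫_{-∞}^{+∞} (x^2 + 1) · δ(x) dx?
1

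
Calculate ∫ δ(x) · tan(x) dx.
0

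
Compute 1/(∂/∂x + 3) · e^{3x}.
\frac{e^{3 x}}{6}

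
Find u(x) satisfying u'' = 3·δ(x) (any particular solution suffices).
\frac{3|x|}{2}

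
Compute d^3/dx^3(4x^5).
240 x^{2}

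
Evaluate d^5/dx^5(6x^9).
90720 x^{4}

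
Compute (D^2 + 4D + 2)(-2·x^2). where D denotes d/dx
- 4 x^{2} - 16 x - 4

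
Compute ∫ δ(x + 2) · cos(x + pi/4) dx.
\sin{\left(\frac{\pi}{4} + 2 \right)}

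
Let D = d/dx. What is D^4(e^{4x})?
256 e^{4 x}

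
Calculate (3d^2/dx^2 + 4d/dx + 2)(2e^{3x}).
82 e^{3 x}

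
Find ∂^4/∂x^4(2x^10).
10080 x^{6}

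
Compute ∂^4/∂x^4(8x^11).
63360 x^{7}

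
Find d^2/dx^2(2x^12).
264 x^{10}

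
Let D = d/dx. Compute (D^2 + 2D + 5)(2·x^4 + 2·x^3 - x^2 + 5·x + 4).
10 x^{4} + 26 x^{3} + 31 x^{2} + 33 x + 28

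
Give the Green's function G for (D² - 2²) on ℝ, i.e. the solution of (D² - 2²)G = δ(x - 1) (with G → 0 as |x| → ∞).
-\frac{e^{-2|x - 1|}}{4}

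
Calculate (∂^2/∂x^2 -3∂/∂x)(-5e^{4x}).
- 20 e^{4 x}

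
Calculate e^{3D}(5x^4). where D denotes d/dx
5 x^{4} + 60 x^{3} + 270 x^{2} + 540 x + 405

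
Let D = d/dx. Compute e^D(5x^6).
5 x^{6} + 30 x^{5} + 75 x^{4} + 100 x^{3} + 75 x^{2} + 30 x + 5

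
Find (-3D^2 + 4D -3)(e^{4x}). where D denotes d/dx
- 35 e^{4 x}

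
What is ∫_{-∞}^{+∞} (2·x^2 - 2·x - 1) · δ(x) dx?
-1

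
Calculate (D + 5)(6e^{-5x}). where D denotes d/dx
0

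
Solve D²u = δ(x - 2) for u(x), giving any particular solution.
\frac{|x - 2|}{2}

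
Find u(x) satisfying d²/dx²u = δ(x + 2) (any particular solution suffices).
\frac{|x + 2|}{2}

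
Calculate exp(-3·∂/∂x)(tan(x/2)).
\tan{\left(\frac{x}{2} - \frac{3}{2} \right)}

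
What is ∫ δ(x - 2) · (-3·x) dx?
-6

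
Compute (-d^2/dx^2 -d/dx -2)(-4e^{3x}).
56 e^{3 x}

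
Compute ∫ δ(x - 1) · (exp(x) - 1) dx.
-1 + e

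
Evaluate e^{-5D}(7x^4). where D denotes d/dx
7 x^{4} - 140 x^{3} + 1050 x^{2} - 3500 x + 4375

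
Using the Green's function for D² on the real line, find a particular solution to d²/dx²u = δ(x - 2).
\frac{|x - 2|}{2}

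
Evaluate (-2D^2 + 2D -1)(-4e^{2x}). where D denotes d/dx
20 e^{2 x}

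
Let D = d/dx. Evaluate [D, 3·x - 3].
3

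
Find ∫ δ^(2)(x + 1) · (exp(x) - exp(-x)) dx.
- 2 \sinh{\left(1 \right)}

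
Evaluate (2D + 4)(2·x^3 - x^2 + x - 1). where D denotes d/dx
8 x^{3} + 8 x^{2} - 2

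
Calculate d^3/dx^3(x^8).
336 x^{5}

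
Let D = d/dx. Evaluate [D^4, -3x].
-12D^{3}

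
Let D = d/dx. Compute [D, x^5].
5 x^{4}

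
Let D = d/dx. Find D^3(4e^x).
4 e^{x}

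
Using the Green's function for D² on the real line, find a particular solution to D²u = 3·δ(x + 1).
\frac{3|x + 1|}{2}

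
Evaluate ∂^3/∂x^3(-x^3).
-6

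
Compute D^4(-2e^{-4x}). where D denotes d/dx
- 512 e^{- 4 x}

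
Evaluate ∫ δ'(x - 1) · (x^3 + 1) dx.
-3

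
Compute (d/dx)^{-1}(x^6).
\frac{x^{7}}{7}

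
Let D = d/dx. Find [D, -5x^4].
- 20 x^{3}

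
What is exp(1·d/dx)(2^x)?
2^{x + 1}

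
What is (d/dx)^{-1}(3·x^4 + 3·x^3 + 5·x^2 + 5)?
\frac{3 x^{5}}{5} + \frac{3 x^{4}}{4} + \frac{5 x^{3}}{3} + 5 x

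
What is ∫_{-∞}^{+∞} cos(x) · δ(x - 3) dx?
\cos{\left(3 \right)}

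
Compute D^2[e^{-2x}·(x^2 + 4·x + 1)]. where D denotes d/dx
2 \left(2 x^{2} + 4 x - 5\right) e^{- 2 x}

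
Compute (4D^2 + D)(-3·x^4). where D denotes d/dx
12 x^{2} \left(- x - 12\right)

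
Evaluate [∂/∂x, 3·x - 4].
3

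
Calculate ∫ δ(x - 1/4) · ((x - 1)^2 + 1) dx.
\frac{25}{16}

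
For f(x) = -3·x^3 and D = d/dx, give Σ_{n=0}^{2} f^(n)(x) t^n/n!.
3 x \left(- 3 t^{2} - 3 t x - x^{2}\right)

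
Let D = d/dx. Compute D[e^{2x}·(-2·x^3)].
x^{2} \left(- 4 x - 6\right) e^{2 x}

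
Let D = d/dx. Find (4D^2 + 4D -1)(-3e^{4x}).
- 237 e^{4 x}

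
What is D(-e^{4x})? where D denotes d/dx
- 4 e^{4 x}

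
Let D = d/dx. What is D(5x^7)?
35 x^{6}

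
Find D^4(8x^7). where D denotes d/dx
6720 x^{3}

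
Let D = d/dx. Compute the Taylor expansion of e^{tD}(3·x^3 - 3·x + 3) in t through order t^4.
3 t^{3} + 9 t^{2} x + 3 t \left(3 x^{2} - 1\right) + 3 x^{3} - 3 x + 3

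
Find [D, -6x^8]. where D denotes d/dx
- 48 x^{7}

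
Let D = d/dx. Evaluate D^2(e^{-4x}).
16 e^{- 4 x}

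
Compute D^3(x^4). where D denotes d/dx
24 x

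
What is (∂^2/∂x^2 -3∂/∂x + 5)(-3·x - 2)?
- 15 x - 1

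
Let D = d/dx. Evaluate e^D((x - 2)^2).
x^{2} - 2 x + 1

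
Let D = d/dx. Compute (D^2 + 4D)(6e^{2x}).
72 e^{2 x}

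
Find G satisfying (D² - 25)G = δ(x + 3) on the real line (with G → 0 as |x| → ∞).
-\frac{e^{-5|x + 3|}}{10}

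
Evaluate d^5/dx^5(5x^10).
151200 x^{5}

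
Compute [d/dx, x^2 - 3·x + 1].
2 x - 3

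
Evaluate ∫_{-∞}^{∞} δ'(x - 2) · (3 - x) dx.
1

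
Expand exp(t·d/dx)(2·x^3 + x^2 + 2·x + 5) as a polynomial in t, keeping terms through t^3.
2 t^{3} + t^{2} \left(6 x + 1\right) + 2 t \left(3 x^{2} + x + 1\right) + 2 x^{3} + x^{2} + 2 x + 5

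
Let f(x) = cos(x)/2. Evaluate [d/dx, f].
- \frac{\sin{\left(x \right)}}{2}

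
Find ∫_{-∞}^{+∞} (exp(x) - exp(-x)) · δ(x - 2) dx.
2 \sinh{\left(2 \right)}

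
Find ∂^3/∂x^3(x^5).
60 x^{2}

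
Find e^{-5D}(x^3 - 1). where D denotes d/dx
x^{3} - 15 x^{2} + 75 x - 126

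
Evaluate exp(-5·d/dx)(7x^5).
7 x^{5} - 175 x^{4} + 1750 x^{3} - 8750 x^{2} + 21875 x - 21875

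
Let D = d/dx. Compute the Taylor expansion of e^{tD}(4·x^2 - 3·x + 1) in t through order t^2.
4 t^{2} + t \left(8 x - 3\right) + 4 x^{2} - 3 x + 1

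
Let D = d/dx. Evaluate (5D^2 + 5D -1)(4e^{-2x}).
36 e^{- 2 x}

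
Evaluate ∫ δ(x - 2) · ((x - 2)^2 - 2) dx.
-2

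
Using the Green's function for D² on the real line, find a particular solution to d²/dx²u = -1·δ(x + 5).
-\frac{|x + 5|}{2}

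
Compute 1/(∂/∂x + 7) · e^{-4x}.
\frac{e^{- 4 x}}{3}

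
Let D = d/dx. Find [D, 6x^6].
36 x^{5}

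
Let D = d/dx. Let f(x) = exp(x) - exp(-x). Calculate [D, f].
2 \cosh{\left(x \right)}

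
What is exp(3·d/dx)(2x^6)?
2 x^{6} + 36 x^{5} + 270 x^{4} + 1080 x^{3} + 2430 x^{2} + 2916 x + 1458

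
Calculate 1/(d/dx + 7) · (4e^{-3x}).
e^{- 3 x}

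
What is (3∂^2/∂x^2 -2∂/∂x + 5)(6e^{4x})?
270 e^{4 x}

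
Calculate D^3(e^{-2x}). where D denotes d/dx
- 8 e^{- 2 x}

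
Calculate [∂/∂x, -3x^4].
- 12 x^{3}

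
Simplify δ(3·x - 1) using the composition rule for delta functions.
\frac{\delta(x - 1/3)}{3}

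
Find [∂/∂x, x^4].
4 x^{3}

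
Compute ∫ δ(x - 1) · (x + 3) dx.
4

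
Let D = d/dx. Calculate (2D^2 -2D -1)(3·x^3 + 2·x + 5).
- 3 x^{3} - 18 x^{2} + 34 x - 9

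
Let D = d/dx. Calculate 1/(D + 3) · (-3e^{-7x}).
\frac{3 e^{- 7 x}}{4}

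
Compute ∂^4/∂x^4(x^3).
0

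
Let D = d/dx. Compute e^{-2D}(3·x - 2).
3 x - 8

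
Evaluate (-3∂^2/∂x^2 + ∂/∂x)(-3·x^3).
9 x \left(6 - x\right)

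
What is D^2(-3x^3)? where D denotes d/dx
- 18 x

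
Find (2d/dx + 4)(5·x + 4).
20 x + 26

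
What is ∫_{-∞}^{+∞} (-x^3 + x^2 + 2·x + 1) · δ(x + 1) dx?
1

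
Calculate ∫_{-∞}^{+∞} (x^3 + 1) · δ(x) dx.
1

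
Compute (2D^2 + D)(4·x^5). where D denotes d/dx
20 x^{3} \left(x + 8\right)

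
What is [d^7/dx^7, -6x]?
-42\frac{d^{6}}{dx^{6}}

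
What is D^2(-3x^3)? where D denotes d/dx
- 18 x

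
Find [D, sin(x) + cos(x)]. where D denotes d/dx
- \sin{\left(x \right)} + \cos{\left(x \right)}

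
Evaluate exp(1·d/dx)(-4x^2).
- 4 x^{2} - 8 x - 4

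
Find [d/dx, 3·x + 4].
3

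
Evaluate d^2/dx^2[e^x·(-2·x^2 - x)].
\left(- 2 x^{2} - 9 x - 6\right) e^{x}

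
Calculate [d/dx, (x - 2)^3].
3 \left(x - 2\right)^{2}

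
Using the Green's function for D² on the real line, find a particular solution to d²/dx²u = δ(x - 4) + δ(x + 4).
\frac{|x - 4|}{2} + \frac{|x + 4|}{2}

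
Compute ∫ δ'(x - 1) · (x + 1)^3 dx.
-12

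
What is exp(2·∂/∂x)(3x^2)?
3 x^{2} + 12 x + 12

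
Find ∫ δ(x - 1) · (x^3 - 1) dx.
0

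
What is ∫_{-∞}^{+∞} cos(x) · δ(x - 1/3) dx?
\cos{\left(\frac{1}{3} \right)}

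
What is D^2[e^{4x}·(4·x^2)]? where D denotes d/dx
\left(64 x^{2} + 64 x + 8\right) e^{4 x}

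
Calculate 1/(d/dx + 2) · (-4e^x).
- \frac{4 e^{x}}{3}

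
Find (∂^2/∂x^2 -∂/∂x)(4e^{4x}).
48 e^{4 x}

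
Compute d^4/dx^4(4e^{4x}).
1024 e^{4 x}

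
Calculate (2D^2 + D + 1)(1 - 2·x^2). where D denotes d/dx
- 2 x^{2} - 4 x - 7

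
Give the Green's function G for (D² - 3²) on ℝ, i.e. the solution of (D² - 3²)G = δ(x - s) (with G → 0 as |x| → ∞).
-\frac{e^{-3|x-s|}}{6}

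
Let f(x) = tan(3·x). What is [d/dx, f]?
\frac{3}{\cos^{2}{\left(3 x \right)}}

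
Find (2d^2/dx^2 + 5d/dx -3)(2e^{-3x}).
0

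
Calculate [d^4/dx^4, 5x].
20\frac{d^{3}}{dx^{3}}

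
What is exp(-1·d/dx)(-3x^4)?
- 3 x^{4} + 12 x^{3} - 18 x^{2} + 12 x - 3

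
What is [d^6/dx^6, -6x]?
-36\frac{d^{5}}{dx^{5}}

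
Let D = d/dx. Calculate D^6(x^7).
5040 x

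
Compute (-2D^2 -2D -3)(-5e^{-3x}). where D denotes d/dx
75 e^{- 3 x}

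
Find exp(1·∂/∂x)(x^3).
x^{3} + 3 x^{2} + 3 x + 1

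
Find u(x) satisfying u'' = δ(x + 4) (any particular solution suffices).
\frac{|x + 4|}{2}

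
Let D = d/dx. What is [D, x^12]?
12 x^{11}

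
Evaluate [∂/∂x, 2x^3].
6 x^{2}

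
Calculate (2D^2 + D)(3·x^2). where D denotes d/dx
6 x + 12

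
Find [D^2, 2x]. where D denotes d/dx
4D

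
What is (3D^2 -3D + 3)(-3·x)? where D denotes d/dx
9 - 9 x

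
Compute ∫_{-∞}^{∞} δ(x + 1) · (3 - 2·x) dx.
5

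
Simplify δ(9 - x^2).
\frac{\delta(x - 3) + \delta(x + 3)}{6}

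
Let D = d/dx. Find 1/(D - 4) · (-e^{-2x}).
\frac{e^{- 2 x}}{6}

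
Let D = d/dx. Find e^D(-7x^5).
- 7 x^{5} - 35 x^{4} - 70 x^{3} - 70 x^{2} - 35 x - 7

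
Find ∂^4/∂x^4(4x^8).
6720 x^{4}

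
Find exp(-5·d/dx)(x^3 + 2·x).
x^{3} - 15 x^{2} + 77 x - 135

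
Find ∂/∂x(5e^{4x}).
20 e^{4 x}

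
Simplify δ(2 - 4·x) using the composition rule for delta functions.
\frac{\delta(x - 1/2)}{4}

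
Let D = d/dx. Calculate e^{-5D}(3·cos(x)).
3 \cos{\left(x - 5 \right)}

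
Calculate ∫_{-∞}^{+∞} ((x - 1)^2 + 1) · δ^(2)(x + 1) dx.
2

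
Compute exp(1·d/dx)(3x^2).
3 x^{2} + 6 x + 3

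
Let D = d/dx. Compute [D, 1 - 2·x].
-2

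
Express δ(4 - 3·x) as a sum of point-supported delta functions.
\frac{\delta(x - 4/3)}{3}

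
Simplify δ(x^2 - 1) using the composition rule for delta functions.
\frac{\delta(x - 1) + \delta(x + 1)}{2}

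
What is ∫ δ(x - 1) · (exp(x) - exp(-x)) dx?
2 \sinh{\left(1 \right)}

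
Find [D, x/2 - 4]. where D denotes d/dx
\frac{1}{2}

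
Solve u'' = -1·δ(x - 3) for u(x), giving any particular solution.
-\frac{|x - 3|}{2}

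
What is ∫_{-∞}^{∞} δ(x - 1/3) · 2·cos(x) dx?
2 \cos{\left(\frac{1}{3} \right)}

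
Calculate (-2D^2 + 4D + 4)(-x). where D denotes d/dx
- 4 x - 4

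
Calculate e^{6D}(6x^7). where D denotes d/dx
6 x^{7} + 252 x^{6} + 4536 x^{5} + 45360 x^{4} + 272160 x^{3} + 979776 x^{2} + 1959552 x + 1679616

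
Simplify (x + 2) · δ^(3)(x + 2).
-3\delta^{(2)}(x + 2)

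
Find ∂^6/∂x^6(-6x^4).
0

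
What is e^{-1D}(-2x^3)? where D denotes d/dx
- 2 x^{3} + 6 x^{2} - 6 x + 2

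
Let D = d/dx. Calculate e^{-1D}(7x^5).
7 x^{5} - 35 x^{4} + 70 x^{3} - 70 x^{2} + 35 x - 7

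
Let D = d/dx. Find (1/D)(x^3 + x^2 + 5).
\frac{x^{4}}{4} + \frac{x^{3}}{3} + 5 x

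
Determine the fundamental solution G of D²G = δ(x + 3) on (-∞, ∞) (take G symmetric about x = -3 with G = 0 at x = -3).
\frac{|x + 3|}{2}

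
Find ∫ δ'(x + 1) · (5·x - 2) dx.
-5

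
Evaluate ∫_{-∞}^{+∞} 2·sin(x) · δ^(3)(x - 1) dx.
2 \cos{\left(1 \right)}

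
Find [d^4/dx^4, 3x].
12\frac{d^{3}}{dx^{3}}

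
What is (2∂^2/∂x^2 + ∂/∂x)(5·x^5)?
25 x^{3} \left(x + 8\right)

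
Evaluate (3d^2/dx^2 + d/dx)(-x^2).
- 2 x - 6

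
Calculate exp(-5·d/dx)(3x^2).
3 x^{2} - 30 x + 75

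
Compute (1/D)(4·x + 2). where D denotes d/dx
2 x^{2} + 2 x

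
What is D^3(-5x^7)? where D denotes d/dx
- 1050 x^{4}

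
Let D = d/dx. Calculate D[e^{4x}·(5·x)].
\left(20 x + 5\right) e^{4 x}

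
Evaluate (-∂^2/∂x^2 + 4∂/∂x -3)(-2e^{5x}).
16 e^{5 x}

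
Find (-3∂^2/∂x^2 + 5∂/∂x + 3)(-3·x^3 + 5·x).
- 9 x^{3} - 45 x^{2} + 69 x + 25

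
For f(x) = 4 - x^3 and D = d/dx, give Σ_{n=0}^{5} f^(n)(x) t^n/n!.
- t^{3} - 3 t^{2} x - 3 t x^{2} - x^{3} + 4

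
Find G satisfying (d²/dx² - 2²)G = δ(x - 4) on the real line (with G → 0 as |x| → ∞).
-\frac{e^{-2|x - 4|}}{4}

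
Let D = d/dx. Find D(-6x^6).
- 36 x^{5}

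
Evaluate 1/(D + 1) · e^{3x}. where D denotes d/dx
\frac{e^{3 x}}{4}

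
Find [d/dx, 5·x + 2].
5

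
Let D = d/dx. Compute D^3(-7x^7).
- 1470 x^{4}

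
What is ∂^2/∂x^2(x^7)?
42 x^{5}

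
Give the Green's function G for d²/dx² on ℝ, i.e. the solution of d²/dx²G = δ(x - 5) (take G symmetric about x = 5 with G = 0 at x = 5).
\frac{|x - 5|}{2}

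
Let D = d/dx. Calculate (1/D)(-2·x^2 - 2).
- \frac{2 x^{3}}{3} - 2 x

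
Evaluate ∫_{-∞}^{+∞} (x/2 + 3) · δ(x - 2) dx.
4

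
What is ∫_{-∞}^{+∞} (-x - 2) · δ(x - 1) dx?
-3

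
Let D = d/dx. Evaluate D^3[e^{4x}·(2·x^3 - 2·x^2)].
\left(128 x^{3} + 160 x^{2} - 48 x - 36\right) e^{4 x}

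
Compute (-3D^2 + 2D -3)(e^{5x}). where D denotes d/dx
- 68 e^{5 x}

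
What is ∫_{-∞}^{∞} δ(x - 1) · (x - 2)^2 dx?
1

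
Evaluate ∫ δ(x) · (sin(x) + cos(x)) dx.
1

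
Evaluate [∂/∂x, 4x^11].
44 x^{10}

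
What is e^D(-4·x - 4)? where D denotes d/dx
- 4 x - 8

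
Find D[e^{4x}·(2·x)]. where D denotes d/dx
\left(8 x + 2\right) e^{4 x}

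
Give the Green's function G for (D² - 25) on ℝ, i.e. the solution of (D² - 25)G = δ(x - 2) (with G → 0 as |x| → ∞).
-\frac{e^{-5|x - 2|}}{10}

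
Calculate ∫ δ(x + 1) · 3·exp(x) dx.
\frac{3}{e}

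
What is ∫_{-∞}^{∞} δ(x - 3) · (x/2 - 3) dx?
- \frac{3}{2}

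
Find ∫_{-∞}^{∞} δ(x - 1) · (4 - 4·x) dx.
0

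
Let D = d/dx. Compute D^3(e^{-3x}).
- 27 e^{- 3 x}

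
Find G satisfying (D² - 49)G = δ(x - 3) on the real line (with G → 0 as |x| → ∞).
-\frac{e^{-7|x - 3|}}{14}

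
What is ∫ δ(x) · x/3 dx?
0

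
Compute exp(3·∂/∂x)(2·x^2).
2 x^{2} + 12 x + 18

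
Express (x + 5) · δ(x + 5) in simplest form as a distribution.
0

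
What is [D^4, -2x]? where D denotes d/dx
-8D^{3}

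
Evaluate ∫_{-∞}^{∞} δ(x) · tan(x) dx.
0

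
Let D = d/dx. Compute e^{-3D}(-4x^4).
- 4 x^{4} + 48 x^{3} - 216 x^{2} + 432 x - 324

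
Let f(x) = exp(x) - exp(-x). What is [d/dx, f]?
2 \cosh{\left(x \right)}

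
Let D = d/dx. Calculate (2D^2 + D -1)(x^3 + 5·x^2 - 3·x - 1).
- x^{3} - 2 x^{2} + 25 x + 18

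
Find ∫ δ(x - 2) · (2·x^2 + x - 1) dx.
9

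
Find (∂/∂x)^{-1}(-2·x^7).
- \frac{x^{8}}{4}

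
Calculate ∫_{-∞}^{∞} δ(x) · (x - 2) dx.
-2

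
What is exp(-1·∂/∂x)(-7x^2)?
- 7 x^{2} + 14 x - 7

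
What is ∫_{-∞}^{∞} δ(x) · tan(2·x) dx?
0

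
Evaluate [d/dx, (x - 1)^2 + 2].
2 x - 2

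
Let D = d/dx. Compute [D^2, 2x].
4D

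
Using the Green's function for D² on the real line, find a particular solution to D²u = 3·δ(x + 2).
\frac{3|x + 2|}{2}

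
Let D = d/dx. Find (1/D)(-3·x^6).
- \frac{3 x^{7}}{7}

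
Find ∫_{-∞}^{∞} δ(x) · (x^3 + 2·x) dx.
0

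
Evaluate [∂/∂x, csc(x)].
- \cot{\left(x \right)} \csc{\left(x \right)}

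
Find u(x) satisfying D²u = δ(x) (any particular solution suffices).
\frac{|x|}{2}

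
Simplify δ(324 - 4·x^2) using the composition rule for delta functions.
\frac{\delta(x - 9) + \delta(x + 9)}{72}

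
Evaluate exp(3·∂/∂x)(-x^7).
- x^{7} - 21 x^{6} - 189 x^{5} - 945 x^{4} - 2835 x^{3} - 5103 x^{2} - 5103 x - 2187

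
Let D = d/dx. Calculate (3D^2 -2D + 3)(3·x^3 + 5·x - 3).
9 x^{3} - 18 x^{2} + 69 x - 19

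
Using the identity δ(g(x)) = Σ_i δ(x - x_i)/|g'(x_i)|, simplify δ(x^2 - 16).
\frac{\delta(x - 4) + \delta(x + 4)}{8}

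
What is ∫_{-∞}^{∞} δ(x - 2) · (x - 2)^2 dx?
0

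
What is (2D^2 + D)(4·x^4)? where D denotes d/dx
16 x^{2} \left(x + 6\right)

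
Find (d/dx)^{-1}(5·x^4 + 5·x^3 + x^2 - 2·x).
x^{5} + \frac{5 x^{4}}{4} + \frac{x^{3}}{3} - x^{2}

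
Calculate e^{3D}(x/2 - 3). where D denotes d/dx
\frac{x}{2} - \frac{3}{2}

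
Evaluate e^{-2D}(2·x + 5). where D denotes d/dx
2 x + 1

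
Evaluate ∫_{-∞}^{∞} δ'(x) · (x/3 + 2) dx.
- \frac{1}{3}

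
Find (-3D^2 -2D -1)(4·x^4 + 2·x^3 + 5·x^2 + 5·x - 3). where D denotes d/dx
- 4 x^{4} - 34 x^{3} - 161 x^{2} - 61 x - 37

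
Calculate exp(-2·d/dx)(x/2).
\frac{x}{2} - 1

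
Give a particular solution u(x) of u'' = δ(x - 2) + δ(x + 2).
\frac{|x - 2|}{2} + \frac{|x + 2|}{2}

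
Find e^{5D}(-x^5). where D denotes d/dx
- x^{5} - 25 x^{4} - 250 x^{3} - 1250 x^{2} - 3125 x - 3125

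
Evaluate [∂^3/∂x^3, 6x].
18\frac{d^{2}}{dx^{2}}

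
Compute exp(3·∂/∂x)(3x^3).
3 x^{3} + 27 x^{2} + 81 x + 81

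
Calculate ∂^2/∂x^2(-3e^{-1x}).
- 3 e^{- x}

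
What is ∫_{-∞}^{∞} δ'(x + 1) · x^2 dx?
2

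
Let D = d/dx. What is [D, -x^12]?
- 12 x^{11}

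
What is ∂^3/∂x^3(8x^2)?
0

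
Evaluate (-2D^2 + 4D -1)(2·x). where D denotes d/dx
8 - 2 x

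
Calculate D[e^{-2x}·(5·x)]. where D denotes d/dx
5 \left(1 - 2 x\right) e^{- 2 x}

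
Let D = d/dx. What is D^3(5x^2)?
0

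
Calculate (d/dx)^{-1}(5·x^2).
\frac{5 x^{3}}{3}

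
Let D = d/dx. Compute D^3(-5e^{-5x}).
625 e^{- 5 x}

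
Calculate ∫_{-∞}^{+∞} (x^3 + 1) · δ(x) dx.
1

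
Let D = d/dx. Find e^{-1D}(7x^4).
7 x^{4} - 28 x^{3} + 42 x^{2} - 28 x + 7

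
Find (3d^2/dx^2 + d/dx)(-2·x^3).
6 x \left(- x - 6\right)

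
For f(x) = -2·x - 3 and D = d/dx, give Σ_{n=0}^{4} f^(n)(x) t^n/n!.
- 2 t - 2 x - 3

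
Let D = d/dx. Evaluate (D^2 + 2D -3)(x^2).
- 3 x^{2} + 4 x + 2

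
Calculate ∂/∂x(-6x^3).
- 18 x^{2}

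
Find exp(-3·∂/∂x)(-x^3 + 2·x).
- x^{3} + 9 x^{2} - 25 x + 21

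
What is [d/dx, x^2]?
2 x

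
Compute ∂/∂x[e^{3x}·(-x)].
\left(- 3 x - 1\right) e^{3 x}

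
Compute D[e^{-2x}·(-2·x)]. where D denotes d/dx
2 \left(2 x - 1\right) e^{- 2 x}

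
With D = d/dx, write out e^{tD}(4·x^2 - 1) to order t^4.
4 t^{2} + 8 t x + 4 x^{2} - 1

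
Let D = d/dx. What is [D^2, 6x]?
12D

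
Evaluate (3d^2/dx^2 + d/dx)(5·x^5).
25 x^{3} \left(x + 12\right)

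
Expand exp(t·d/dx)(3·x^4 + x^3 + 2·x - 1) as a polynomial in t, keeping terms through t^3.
t^{3} \left(12 x + 1\right) + 3 t^{2} x \left(6 x + 1\right) + t \left(12 x^{3} + 3 x^{2} + 2\right) + 3 x^{4} + x^{3} + 2 x - 1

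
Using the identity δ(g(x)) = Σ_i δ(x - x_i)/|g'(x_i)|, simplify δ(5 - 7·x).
\frac{\delta(x - 5/7)}{7}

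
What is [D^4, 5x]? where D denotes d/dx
20D^{3}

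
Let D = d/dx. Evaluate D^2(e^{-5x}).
25 e^{- 5 x}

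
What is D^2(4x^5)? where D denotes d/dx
80 x^{3}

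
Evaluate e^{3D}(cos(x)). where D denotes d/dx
\cos{\left(x + 3 \right)}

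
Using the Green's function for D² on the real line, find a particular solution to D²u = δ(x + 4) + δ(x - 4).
\frac{|x + 4|}{2} + \frac{|x - 4|}{2}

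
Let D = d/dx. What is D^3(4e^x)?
4 e^{x}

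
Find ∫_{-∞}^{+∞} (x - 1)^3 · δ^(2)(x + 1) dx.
-12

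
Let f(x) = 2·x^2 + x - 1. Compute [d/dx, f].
4 x + 1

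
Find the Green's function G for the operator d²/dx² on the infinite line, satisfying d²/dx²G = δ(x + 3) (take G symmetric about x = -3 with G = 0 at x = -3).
\frac{|x + 3|}{2}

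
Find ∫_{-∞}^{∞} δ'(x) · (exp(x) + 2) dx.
-1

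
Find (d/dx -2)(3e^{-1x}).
- 9 e^{- x}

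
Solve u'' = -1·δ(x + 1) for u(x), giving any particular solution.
-\frac{|x + 1|}{2}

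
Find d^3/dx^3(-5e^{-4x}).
320 e^{- 4 x}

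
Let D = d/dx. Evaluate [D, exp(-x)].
- e^{- x}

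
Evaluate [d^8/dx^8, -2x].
-16\frac{d^{7}}{dx^{7}}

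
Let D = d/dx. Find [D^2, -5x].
-10D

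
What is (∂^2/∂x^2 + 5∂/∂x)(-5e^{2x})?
- 70 e^{2 x}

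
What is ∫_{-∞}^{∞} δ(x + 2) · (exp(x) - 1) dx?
-1 + e^{-2}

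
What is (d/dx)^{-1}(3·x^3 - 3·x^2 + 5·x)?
\frac{3 x^{4}}{4} - x^{3} + \frac{5 x^{2}}{2}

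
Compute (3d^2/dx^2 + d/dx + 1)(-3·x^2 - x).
- 3 x^{2} - 7 x - 19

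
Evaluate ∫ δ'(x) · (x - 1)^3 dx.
-3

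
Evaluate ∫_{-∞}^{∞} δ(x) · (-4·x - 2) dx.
-2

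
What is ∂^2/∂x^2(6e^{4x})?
96 e^{4 x}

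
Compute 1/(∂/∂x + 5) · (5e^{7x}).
\frac{5 e^{7 x}}{12}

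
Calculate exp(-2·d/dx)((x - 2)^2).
x^{2} - 8 x + 16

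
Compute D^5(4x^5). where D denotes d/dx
480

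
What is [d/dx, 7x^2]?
14 x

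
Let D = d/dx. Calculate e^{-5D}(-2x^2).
- 2 x^{2} + 20 x - 50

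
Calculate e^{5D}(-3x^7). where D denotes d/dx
- 3 x^{7} - 105 x^{6} - 1575 x^{5} - 13125 x^{4} - 65625 x^{3} - 196875 x^{2} - 328125 x - 234375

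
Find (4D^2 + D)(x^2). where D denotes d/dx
2 x + 8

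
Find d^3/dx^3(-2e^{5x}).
- 250 e^{5 x}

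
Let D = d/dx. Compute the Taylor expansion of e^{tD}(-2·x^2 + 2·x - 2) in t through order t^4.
- 2 t^{2} - 2 t \left(2 x - 1\right) - 2 x^{2} + 2 x - 2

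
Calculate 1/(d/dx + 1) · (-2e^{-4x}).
\frac{2 e^{- 4 x}}{3}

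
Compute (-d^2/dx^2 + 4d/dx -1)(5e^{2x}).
15 e^{2 x}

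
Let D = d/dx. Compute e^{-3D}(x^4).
x^{4} - 12 x^{3} + 54 x^{2} - 108 x + 81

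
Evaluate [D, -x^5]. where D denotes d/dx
- 5 x^{4}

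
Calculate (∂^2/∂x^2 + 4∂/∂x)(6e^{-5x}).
30 e^{- 5 x}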